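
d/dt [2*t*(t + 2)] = 4*t + 4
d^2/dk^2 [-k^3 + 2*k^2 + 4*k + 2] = 4 - 6*k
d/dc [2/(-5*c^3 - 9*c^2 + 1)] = 6*c*(5*c + 6)/(5*c^3 + 9*c^2 - 1)^2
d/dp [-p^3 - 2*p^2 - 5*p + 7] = -3*p^2 - 4*p - 5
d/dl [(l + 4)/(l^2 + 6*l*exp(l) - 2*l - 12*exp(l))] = (l^2 + 6*l*exp(l) - 2*l - 2*(l + 4)*(3*l*exp(l) + l - 3*exp(l) - 1) - 12*exp(l))/(l^2 + 6*l*exp(l) - 2*l - 12*exp(l))^2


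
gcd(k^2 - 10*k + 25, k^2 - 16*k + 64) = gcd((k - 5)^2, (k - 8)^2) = 1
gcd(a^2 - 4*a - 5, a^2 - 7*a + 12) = 1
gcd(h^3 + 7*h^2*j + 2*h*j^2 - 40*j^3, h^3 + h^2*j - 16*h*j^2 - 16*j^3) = h + 4*j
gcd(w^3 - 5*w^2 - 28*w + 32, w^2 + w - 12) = w + 4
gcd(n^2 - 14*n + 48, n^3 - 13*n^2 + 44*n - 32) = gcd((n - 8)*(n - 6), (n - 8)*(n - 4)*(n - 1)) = n - 8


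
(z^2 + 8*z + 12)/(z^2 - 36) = (z + 2)/(z - 6)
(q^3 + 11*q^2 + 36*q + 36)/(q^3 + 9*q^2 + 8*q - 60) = (q^2 + 5*q + 6)/(q^2 + 3*q - 10)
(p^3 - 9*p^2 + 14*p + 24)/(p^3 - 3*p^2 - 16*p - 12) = (p - 4)/(p + 2)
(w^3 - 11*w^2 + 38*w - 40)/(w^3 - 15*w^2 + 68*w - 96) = (w^2 - 7*w + 10)/(w^2 - 11*w + 24)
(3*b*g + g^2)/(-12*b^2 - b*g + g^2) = -g/(4*b - g)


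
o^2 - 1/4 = (o - 1/2)*(o + 1/2)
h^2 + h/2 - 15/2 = (h - 5/2)*(h + 3)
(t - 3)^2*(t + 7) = t^3 + t^2 - 33*t + 63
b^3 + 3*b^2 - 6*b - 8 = (b - 2)*(b + 1)*(b + 4)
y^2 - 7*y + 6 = (y - 6)*(y - 1)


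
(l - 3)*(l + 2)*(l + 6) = l^3 + 5*l^2 - 12*l - 36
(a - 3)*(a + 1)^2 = a^3 - a^2 - 5*a - 3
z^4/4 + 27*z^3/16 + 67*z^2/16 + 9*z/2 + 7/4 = (z/2 + 1/2)*(z/2 + 1)*(z + 7/4)*(z + 2)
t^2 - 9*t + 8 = (t - 8)*(t - 1)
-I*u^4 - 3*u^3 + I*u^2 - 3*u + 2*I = (u - 2*I)*(u - I)^2*(-I*u + 1)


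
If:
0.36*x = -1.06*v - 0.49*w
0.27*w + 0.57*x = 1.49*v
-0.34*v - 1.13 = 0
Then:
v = -3.32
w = 20.82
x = -18.55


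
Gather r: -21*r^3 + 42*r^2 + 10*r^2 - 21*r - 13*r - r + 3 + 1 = -21*r^3 + 52*r^2 - 35*r + 4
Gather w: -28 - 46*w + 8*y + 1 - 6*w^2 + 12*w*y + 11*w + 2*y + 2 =-6*w^2 + w*(12*y - 35) + 10*y - 25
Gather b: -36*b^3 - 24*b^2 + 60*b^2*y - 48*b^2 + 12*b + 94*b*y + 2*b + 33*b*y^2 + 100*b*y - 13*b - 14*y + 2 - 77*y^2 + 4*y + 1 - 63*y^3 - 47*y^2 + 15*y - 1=-36*b^3 + b^2*(60*y - 72) + b*(33*y^2 + 194*y + 1) - 63*y^3 - 124*y^2 + 5*y + 2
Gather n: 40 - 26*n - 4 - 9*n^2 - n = -9*n^2 - 27*n + 36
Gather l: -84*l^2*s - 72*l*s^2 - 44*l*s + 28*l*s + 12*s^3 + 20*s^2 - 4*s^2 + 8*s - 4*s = -84*l^2*s + l*(-72*s^2 - 16*s) + 12*s^3 + 16*s^2 + 4*s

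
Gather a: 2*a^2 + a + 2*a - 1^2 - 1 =2*a^2 + 3*a - 2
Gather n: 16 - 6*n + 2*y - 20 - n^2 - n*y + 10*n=-n^2 + n*(4 - y) + 2*y - 4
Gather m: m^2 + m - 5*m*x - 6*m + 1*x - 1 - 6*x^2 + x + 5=m^2 + m*(-5*x - 5) - 6*x^2 + 2*x + 4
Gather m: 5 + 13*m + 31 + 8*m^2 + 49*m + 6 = 8*m^2 + 62*m + 42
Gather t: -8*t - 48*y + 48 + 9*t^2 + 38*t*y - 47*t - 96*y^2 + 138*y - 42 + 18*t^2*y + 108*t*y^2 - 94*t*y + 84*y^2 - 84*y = t^2*(18*y + 9) + t*(108*y^2 - 56*y - 55) - 12*y^2 + 6*y + 6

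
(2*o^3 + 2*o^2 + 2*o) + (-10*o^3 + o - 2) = -8*o^3 + 2*o^2 + 3*o - 2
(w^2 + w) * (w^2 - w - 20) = w^4 - 21*w^2 - 20*w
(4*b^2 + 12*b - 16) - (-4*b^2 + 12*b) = 8*b^2 - 16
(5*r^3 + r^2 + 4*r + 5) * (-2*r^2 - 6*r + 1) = -10*r^5 - 32*r^4 - 9*r^3 - 33*r^2 - 26*r + 5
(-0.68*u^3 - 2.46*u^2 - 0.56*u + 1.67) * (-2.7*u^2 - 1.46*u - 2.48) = 1.836*u^5 + 7.6348*u^4 + 6.79*u^3 + 2.4094*u^2 - 1.0494*u - 4.1416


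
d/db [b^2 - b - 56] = 2*b - 1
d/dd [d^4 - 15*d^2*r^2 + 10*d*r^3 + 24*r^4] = 4*d^3 - 30*d*r^2 + 10*r^3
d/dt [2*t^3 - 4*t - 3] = 6*t^2 - 4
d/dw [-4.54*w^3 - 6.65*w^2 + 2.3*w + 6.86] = -13.62*w^2 - 13.3*w + 2.3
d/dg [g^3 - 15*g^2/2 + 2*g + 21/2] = 3*g^2 - 15*g + 2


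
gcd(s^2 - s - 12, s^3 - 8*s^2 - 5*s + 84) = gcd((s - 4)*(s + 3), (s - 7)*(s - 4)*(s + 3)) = s^2 - s - 12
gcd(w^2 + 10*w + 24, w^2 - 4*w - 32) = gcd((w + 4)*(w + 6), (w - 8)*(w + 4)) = w + 4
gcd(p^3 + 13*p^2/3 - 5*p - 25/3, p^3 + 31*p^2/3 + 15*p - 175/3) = p^2 + 10*p/3 - 25/3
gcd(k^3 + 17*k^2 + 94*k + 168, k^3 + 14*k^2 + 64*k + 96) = k^2 + 10*k + 24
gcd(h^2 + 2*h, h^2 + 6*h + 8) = h + 2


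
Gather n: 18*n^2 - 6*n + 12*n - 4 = 18*n^2 + 6*n - 4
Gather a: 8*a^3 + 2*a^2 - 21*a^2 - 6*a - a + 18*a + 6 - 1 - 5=8*a^3 - 19*a^2 + 11*a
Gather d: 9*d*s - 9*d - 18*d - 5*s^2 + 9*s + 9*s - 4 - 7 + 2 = d*(9*s - 27) - 5*s^2 + 18*s - 9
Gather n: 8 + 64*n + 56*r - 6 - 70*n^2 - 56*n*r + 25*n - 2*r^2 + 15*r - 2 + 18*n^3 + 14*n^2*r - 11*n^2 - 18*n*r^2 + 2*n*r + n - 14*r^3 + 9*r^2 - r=18*n^3 + n^2*(14*r - 81) + n*(-18*r^2 - 54*r + 90) - 14*r^3 + 7*r^2 + 70*r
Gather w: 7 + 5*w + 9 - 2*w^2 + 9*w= -2*w^2 + 14*w + 16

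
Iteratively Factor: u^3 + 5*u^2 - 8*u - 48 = (u - 3)*(u^2 + 8*u + 16) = (u - 3)*(u + 4)*(u + 4)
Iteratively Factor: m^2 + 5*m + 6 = (m + 3)*(m + 2)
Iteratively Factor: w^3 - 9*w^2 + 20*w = (w)*(w^2 - 9*w + 20) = w*(w - 4)*(w - 5)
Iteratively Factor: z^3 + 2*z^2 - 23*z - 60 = (z - 5)*(z^2 + 7*z + 12) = (z - 5)*(z + 3)*(z + 4)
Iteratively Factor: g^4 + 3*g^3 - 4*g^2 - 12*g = (g + 3)*(g^3 - 4*g) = (g - 2)*(g + 3)*(g^2 + 2*g) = (g - 2)*(g + 2)*(g + 3)*(g)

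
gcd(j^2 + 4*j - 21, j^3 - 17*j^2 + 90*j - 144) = j - 3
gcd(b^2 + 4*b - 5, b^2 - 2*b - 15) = 1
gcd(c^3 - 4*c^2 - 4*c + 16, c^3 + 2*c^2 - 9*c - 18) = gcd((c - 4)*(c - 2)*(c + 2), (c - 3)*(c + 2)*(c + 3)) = c + 2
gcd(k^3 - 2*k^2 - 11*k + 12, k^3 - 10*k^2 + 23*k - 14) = k - 1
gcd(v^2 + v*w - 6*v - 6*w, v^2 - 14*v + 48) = v - 6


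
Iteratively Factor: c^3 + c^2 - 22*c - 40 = (c + 4)*(c^2 - 3*c - 10) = (c - 5)*(c + 4)*(c + 2)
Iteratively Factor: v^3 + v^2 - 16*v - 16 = (v - 4)*(v^2 + 5*v + 4) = (v - 4)*(v + 1)*(v + 4)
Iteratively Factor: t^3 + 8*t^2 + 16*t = (t + 4)*(t^2 + 4*t) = (t + 4)^2*(t)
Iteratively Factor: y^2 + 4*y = (y)*(y + 4)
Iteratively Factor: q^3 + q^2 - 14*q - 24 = (q + 2)*(q^2 - q - 12) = (q - 4)*(q + 2)*(q + 3)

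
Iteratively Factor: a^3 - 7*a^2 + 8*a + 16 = (a + 1)*(a^2 - 8*a + 16) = (a - 4)*(a + 1)*(a - 4)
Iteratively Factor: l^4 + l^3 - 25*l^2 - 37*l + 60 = (l - 5)*(l^3 + 6*l^2 + 5*l - 12) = (l - 5)*(l + 4)*(l^2 + 2*l - 3) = (l - 5)*(l - 1)*(l + 4)*(l + 3)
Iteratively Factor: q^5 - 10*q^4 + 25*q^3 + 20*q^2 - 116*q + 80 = (q - 5)*(q^4 - 5*q^3 + 20*q - 16) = (q - 5)*(q + 2)*(q^3 - 7*q^2 + 14*q - 8) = (q - 5)*(q - 2)*(q + 2)*(q^2 - 5*q + 4) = (q - 5)*(q - 4)*(q - 2)*(q + 2)*(q - 1)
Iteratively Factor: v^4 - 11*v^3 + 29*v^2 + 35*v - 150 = (v - 5)*(v^3 - 6*v^2 - v + 30) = (v - 5)*(v - 3)*(v^2 - 3*v - 10) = (v - 5)*(v - 3)*(v + 2)*(v - 5)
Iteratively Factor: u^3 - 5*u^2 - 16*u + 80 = (u - 5)*(u^2 - 16) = (u - 5)*(u + 4)*(u - 4)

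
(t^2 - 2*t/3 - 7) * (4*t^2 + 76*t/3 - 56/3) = 4*t^4 + 68*t^3/3 - 572*t^2/9 - 1484*t/9 + 392/3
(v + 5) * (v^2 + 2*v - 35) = v^3 + 7*v^2 - 25*v - 175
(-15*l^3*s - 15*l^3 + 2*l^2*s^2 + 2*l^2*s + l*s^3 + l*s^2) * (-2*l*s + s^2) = 30*l^4*s^2 + 30*l^4*s - 19*l^3*s^3 - 19*l^3*s^2 + l*s^5 + l*s^4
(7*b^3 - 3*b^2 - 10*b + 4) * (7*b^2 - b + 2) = 49*b^5 - 28*b^4 - 53*b^3 + 32*b^2 - 24*b + 8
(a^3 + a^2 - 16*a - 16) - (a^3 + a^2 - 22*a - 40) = 6*a + 24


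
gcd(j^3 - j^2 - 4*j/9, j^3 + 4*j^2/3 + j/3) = j^2 + j/3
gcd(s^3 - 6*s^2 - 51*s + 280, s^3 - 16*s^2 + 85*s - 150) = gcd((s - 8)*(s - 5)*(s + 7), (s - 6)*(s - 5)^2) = s - 5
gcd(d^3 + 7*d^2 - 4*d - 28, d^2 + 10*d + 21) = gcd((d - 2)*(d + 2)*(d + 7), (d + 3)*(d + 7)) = d + 7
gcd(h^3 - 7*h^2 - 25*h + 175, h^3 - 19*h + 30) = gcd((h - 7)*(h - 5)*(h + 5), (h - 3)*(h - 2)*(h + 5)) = h + 5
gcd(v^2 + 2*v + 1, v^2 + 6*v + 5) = v + 1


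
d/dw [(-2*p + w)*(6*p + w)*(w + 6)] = -12*p^2 + 8*p*w + 24*p + 3*w^2 + 12*w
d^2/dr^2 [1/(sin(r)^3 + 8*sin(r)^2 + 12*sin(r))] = (-9*sin(r)^3 - 88*sin(r)^2 - 268*sin(r) - 160 + 312/sin(r) + 576/sin(r)^2 + 288/sin(r)^3)/((sin(r) + 2)^3*(sin(r) + 6)^3)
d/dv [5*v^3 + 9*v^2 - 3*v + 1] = 15*v^2 + 18*v - 3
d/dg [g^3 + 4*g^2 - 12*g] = 3*g^2 + 8*g - 12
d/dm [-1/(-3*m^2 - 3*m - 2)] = 3*(-2*m - 1)/(3*m^2 + 3*m + 2)^2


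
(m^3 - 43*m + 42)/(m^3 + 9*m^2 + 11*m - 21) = (m - 6)/(m + 3)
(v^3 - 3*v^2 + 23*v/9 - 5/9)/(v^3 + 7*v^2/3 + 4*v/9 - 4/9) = (3*v^2 - 8*v + 5)/(3*v^2 + 8*v + 4)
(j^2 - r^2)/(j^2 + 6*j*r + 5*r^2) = (j - r)/(j + 5*r)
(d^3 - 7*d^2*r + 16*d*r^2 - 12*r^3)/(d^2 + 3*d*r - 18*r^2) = (d^2 - 4*d*r + 4*r^2)/(d + 6*r)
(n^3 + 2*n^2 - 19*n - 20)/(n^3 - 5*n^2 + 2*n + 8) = (n + 5)/(n - 2)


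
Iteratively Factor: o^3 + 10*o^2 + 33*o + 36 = (o + 4)*(o^2 + 6*o + 9) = (o + 3)*(o + 4)*(o + 3)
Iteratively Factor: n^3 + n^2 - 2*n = (n + 2)*(n^2 - n) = (n - 1)*(n + 2)*(n)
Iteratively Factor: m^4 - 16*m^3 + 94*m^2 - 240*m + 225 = (m - 5)*(m^3 - 11*m^2 + 39*m - 45) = (m - 5)^2*(m^2 - 6*m + 9) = (m - 5)^2*(m - 3)*(m - 3)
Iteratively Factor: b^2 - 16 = (b + 4)*(b - 4)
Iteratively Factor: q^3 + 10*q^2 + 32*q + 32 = (q + 4)*(q^2 + 6*q + 8) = (q + 4)^2*(q + 2)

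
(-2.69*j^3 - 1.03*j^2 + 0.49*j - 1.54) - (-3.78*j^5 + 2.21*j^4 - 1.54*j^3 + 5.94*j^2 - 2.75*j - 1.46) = 3.78*j^5 - 2.21*j^4 - 1.15*j^3 - 6.97*j^2 + 3.24*j - 0.0800000000000001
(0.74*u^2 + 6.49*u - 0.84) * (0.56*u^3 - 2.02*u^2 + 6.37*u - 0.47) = 0.4144*u^5 + 2.1396*u^4 - 8.8664*u^3 + 42.6903*u^2 - 8.4011*u + 0.3948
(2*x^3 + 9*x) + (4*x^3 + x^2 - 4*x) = 6*x^3 + x^2 + 5*x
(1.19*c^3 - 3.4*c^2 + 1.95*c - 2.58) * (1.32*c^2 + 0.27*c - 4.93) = 1.5708*c^5 - 4.1667*c^4 - 4.2107*c^3 + 13.8829*c^2 - 10.3101*c + 12.7194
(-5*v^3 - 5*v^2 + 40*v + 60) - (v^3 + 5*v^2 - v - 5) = -6*v^3 - 10*v^2 + 41*v + 65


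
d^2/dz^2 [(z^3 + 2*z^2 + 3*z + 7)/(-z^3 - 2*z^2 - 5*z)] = 2*(6*z^5 - 30*z^4 - 114*z^3 - 189*z^2 - 210*z - 175)/(z^3*(z^6 + 6*z^5 + 27*z^4 + 68*z^3 + 135*z^2 + 150*z + 125))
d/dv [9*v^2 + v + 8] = 18*v + 1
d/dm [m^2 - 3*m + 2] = 2*m - 3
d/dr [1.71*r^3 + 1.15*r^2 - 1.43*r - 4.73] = 5.13*r^2 + 2.3*r - 1.43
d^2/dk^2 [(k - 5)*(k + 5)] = 2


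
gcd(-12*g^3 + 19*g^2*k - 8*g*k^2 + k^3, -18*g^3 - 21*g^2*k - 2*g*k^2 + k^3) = 1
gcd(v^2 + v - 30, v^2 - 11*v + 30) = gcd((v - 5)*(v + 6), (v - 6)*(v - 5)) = v - 5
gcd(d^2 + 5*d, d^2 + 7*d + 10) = d + 5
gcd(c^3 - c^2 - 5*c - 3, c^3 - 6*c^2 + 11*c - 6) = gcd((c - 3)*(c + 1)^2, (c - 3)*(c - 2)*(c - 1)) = c - 3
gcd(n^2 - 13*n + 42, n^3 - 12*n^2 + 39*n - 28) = n - 7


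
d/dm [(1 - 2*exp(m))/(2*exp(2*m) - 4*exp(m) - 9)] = (4*exp(2*m) - 4*exp(m) + 22)*exp(m)/(4*exp(4*m) - 16*exp(3*m) - 20*exp(2*m) + 72*exp(m) + 81)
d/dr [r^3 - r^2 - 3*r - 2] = 3*r^2 - 2*r - 3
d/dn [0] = 0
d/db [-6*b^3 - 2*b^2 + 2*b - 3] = -18*b^2 - 4*b + 2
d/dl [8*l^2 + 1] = 16*l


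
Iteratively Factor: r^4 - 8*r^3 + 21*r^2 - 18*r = (r)*(r^3 - 8*r^2 + 21*r - 18) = r*(r - 3)*(r^2 - 5*r + 6) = r*(r - 3)*(r - 2)*(r - 3)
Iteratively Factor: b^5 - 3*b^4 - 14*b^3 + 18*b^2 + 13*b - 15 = (b + 3)*(b^4 - 6*b^3 + 4*b^2 + 6*b - 5) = (b - 1)*(b + 3)*(b^3 - 5*b^2 - b + 5) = (b - 1)^2*(b + 3)*(b^2 - 4*b - 5) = (b - 5)*(b - 1)^2*(b + 3)*(b + 1)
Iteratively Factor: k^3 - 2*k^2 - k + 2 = (k - 2)*(k^2 - 1) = (k - 2)*(k - 1)*(k + 1)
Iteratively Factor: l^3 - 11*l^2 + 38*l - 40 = (l - 5)*(l^2 - 6*l + 8) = (l - 5)*(l - 4)*(l - 2)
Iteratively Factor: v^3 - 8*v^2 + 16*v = (v)*(v^2 - 8*v + 16) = v*(v - 4)*(v - 4)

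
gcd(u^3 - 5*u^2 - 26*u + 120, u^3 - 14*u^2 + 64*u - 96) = u^2 - 10*u + 24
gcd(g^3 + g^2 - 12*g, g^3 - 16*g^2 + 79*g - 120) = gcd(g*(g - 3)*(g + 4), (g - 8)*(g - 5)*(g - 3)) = g - 3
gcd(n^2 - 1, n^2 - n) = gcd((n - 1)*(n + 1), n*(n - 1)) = n - 1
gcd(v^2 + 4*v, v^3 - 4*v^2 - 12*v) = v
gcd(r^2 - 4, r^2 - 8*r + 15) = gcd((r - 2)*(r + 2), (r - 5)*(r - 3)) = 1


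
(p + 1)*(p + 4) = p^2 + 5*p + 4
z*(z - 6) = z^2 - 6*z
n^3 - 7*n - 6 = (n - 3)*(n + 1)*(n + 2)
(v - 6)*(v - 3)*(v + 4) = v^3 - 5*v^2 - 18*v + 72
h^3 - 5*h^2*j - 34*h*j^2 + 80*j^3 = (h - 8*j)*(h - 2*j)*(h + 5*j)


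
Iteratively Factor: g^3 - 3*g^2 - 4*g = (g)*(g^2 - 3*g - 4) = g*(g + 1)*(g - 4)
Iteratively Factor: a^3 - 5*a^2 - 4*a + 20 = (a - 5)*(a^2 - 4) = (a - 5)*(a + 2)*(a - 2)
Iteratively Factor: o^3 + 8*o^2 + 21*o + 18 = (o + 2)*(o^2 + 6*o + 9) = (o + 2)*(o + 3)*(o + 3)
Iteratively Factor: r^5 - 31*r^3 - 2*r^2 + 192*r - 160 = (r - 2)*(r^4 + 2*r^3 - 27*r^2 - 56*r + 80) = (r - 2)*(r - 1)*(r^3 + 3*r^2 - 24*r - 80) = (r - 2)*(r - 1)*(r + 4)*(r^2 - r - 20) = (r - 5)*(r - 2)*(r - 1)*(r + 4)*(r + 4)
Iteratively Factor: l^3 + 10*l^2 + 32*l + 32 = (l + 2)*(l^2 + 8*l + 16) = (l + 2)*(l + 4)*(l + 4)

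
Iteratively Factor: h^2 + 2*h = (h)*(h + 2)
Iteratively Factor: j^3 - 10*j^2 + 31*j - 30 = (j - 5)*(j^2 - 5*j + 6) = (j - 5)*(j - 3)*(j - 2)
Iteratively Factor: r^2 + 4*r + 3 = (r + 1)*(r + 3)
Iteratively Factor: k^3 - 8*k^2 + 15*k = (k - 3)*(k^2 - 5*k) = (k - 5)*(k - 3)*(k)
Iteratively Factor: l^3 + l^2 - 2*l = (l)*(l^2 + l - 2) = l*(l - 1)*(l + 2)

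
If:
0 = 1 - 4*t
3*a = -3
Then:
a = -1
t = 1/4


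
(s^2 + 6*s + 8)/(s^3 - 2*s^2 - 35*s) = (s^2 + 6*s + 8)/(s*(s^2 - 2*s - 35))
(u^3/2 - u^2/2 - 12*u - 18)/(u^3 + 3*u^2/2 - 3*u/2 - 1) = (u^2 - 3*u - 18)/(2*u^2 - u - 1)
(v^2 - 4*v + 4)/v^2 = 1 - 4/v + 4/v^2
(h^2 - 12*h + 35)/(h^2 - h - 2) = (-h^2 + 12*h - 35)/(-h^2 + h + 2)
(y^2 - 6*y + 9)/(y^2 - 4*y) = (y^2 - 6*y + 9)/(y*(y - 4))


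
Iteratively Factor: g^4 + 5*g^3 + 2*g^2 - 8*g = (g)*(g^3 + 5*g^2 + 2*g - 8) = g*(g - 1)*(g^2 + 6*g + 8) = g*(g - 1)*(g + 4)*(g + 2)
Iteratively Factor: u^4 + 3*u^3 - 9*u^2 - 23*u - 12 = (u - 3)*(u^3 + 6*u^2 + 9*u + 4) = (u - 3)*(u + 1)*(u^2 + 5*u + 4) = (u - 3)*(u + 1)*(u + 4)*(u + 1)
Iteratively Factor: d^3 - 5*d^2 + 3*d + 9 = (d - 3)*(d^2 - 2*d - 3) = (d - 3)*(d + 1)*(d - 3)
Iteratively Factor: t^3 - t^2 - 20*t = (t + 4)*(t^2 - 5*t) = t*(t + 4)*(t - 5)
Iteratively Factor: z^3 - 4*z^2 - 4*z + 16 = (z - 2)*(z^2 - 2*z - 8) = (z - 2)*(z + 2)*(z - 4)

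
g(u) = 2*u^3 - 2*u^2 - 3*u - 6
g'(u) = 6*u^2 - 4*u - 3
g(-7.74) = -1029.96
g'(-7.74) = 387.41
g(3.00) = 21.00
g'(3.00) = 39.00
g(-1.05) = -7.37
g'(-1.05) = 7.82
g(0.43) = -7.50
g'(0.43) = -3.61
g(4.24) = 97.77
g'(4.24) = 87.91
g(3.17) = 28.10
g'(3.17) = 44.61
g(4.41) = 113.41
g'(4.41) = 96.05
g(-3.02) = -70.27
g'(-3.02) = 63.80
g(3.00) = 21.00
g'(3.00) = 39.00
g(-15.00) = -7161.00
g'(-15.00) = 1407.00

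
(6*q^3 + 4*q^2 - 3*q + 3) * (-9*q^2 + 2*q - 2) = -54*q^5 - 24*q^4 + 23*q^3 - 41*q^2 + 12*q - 6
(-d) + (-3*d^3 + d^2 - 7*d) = -3*d^3 + d^2 - 8*d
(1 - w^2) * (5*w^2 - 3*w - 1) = -5*w^4 + 3*w^3 + 6*w^2 - 3*w - 1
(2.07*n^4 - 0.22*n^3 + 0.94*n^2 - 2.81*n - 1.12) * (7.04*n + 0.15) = 14.5728*n^5 - 1.2383*n^4 + 6.5846*n^3 - 19.6414*n^2 - 8.3063*n - 0.168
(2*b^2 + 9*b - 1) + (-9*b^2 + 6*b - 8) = -7*b^2 + 15*b - 9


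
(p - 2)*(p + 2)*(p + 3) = p^3 + 3*p^2 - 4*p - 12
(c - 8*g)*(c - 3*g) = c^2 - 11*c*g + 24*g^2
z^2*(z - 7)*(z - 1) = z^4 - 8*z^3 + 7*z^2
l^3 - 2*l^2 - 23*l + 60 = (l - 4)*(l - 3)*(l + 5)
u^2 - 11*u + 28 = (u - 7)*(u - 4)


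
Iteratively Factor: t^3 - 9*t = (t + 3)*(t^2 - 3*t) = t*(t + 3)*(t - 3)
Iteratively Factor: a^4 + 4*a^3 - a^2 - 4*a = (a - 1)*(a^3 + 5*a^2 + 4*a) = (a - 1)*(a + 4)*(a^2 + a) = a*(a - 1)*(a + 4)*(a + 1)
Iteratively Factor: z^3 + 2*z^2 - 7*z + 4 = (z - 1)*(z^2 + 3*z - 4) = (z - 1)^2*(z + 4)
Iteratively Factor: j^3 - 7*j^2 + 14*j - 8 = (j - 1)*(j^2 - 6*j + 8) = (j - 2)*(j - 1)*(j - 4)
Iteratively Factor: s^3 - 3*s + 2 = (s - 1)*(s^2 + s - 2) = (s - 1)^2*(s + 2)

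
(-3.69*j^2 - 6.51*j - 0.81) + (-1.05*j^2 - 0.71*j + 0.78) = -4.74*j^2 - 7.22*j - 0.03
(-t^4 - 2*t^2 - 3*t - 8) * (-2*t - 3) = 2*t^5 + 3*t^4 + 4*t^3 + 12*t^2 + 25*t + 24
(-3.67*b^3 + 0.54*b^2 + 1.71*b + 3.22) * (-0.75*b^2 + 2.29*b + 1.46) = 2.7525*b^5 - 8.8093*b^4 - 5.4041*b^3 + 2.2893*b^2 + 9.8704*b + 4.7012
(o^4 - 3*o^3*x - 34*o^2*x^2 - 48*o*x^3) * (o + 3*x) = o^5 - 43*o^3*x^2 - 150*o^2*x^3 - 144*o*x^4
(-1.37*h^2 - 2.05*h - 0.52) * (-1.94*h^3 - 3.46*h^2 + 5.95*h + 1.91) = 2.6578*h^5 + 8.7172*h^4 - 0.0497000000000014*h^3 - 13.015*h^2 - 7.0095*h - 0.9932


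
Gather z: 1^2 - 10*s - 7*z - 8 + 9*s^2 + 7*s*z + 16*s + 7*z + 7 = 9*s^2 + 7*s*z + 6*s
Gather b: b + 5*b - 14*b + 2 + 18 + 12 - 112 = -8*b - 80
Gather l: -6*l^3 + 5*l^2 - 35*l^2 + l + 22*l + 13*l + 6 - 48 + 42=-6*l^3 - 30*l^2 + 36*l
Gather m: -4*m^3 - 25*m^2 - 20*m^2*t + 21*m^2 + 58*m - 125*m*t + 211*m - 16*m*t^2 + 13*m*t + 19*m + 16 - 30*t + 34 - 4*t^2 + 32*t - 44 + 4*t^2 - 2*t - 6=-4*m^3 + m^2*(-20*t - 4) + m*(-16*t^2 - 112*t + 288)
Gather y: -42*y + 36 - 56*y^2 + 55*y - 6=-56*y^2 + 13*y + 30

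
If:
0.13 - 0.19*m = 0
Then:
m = 0.68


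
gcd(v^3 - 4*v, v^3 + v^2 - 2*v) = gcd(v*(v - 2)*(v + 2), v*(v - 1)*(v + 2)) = v^2 + 2*v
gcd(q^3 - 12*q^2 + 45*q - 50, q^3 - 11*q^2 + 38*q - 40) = q^2 - 7*q + 10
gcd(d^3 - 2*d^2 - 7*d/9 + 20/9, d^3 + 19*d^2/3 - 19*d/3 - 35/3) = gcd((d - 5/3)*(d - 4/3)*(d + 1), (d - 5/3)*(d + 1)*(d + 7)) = d^2 - 2*d/3 - 5/3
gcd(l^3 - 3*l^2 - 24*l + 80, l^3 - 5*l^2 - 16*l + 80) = l - 4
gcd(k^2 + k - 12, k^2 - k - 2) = 1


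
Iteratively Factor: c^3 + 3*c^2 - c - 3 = (c - 1)*(c^2 + 4*c + 3) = (c - 1)*(c + 3)*(c + 1)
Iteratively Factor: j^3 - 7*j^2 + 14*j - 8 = (j - 4)*(j^2 - 3*j + 2) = (j - 4)*(j - 1)*(j - 2)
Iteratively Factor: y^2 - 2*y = (y)*(y - 2)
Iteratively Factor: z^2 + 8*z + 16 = (z + 4)*(z + 4)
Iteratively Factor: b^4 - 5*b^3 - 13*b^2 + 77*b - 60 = (b - 1)*(b^3 - 4*b^2 - 17*b + 60) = (b - 1)*(b + 4)*(b^2 - 8*b + 15) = (b - 3)*(b - 1)*(b + 4)*(b - 5)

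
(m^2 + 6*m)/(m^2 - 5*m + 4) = m*(m + 6)/(m^2 - 5*m + 4)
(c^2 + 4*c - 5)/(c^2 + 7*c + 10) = (c - 1)/(c + 2)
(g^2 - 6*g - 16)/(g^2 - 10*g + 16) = (g + 2)/(g - 2)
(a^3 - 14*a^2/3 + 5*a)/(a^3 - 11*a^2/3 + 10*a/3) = (a - 3)/(a - 2)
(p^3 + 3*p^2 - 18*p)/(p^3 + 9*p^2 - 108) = p/(p + 6)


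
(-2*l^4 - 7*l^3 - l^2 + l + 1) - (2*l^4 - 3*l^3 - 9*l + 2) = -4*l^4 - 4*l^3 - l^2 + 10*l - 1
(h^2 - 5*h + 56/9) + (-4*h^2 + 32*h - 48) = -3*h^2 + 27*h - 376/9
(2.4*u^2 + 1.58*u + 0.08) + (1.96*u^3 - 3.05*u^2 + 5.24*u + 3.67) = 1.96*u^3 - 0.65*u^2 + 6.82*u + 3.75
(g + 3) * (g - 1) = g^2 + 2*g - 3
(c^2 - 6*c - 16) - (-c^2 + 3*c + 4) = 2*c^2 - 9*c - 20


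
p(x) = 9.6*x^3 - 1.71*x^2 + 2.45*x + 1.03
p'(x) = 28.8*x^2 - 3.42*x + 2.45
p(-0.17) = 0.52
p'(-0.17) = 3.86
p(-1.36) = -29.61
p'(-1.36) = 60.37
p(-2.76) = -220.59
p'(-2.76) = 231.28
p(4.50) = 852.23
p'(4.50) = 570.26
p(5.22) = 1332.70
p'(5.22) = 769.35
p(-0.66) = -4.09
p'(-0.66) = 17.25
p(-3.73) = -530.09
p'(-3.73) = 415.90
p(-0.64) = -3.75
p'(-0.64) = 16.44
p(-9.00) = -7157.93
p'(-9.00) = 2366.03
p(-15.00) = -32820.47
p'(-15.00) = 6533.75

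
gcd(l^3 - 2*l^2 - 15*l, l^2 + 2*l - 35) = l - 5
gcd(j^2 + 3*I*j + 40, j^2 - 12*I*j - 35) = j - 5*I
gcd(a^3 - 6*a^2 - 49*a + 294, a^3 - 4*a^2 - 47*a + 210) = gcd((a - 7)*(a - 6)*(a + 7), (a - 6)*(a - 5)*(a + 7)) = a^2 + a - 42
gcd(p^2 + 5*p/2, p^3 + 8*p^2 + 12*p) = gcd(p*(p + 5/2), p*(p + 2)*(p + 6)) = p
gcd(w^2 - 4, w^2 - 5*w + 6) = w - 2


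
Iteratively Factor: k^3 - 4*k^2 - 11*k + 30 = (k - 2)*(k^2 - 2*k - 15) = (k - 2)*(k + 3)*(k - 5)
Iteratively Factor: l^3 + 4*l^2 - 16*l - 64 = (l + 4)*(l^2 - 16) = (l - 4)*(l + 4)*(l + 4)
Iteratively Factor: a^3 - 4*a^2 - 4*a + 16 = (a - 2)*(a^2 - 2*a - 8) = (a - 4)*(a - 2)*(a + 2)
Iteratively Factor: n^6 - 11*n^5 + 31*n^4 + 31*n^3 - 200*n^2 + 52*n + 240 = (n - 2)*(n^5 - 9*n^4 + 13*n^3 + 57*n^2 - 86*n - 120) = (n - 5)*(n - 2)*(n^4 - 4*n^3 - 7*n^2 + 22*n + 24) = (n - 5)*(n - 4)*(n - 2)*(n^3 - 7*n - 6) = (n - 5)*(n - 4)*(n - 2)*(n + 2)*(n^2 - 2*n - 3) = (n - 5)*(n - 4)*(n - 3)*(n - 2)*(n + 2)*(n + 1)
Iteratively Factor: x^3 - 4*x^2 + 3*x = (x - 3)*(x^2 - x) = x*(x - 3)*(x - 1)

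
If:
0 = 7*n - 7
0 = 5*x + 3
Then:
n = 1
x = -3/5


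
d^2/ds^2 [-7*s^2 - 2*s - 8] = -14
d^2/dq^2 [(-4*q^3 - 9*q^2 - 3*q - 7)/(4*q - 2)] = (-16*q^3 + 24*q^2 - 12*q - 43)/(8*q^3 - 12*q^2 + 6*q - 1)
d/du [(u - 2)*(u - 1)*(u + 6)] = 3*u^2 + 6*u - 16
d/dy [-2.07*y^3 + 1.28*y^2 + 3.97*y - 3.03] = -6.21*y^2 + 2.56*y + 3.97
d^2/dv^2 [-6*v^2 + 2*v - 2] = -12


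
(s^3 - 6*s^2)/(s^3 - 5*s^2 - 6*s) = s/(s + 1)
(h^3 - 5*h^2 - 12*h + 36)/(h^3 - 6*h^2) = (h^2 + h - 6)/h^2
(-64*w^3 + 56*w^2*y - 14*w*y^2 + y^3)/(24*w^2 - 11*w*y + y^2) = (8*w^2 - 6*w*y + y^2)/(-3*w + y)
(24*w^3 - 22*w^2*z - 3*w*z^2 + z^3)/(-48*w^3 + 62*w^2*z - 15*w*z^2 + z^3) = (4*w + z)/(-8*w + z)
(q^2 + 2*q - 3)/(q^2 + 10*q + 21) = (q - 1)/(q + 7)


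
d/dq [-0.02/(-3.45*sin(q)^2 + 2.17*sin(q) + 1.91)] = (0.0434 - 0.138*sin(q))*cos(q)/(-3.45*sin(q)^2 + 2.17*sin(q) + 1.91)^2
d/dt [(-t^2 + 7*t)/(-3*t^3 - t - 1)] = (-t*(t - 7)*(9*t^2 + 1) + (2*t - 7)*(3*t^3 + t + 1))/(3*t^3 + t + 1)^2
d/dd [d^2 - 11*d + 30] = 2*d - 11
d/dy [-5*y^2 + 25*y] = 25 - 10*y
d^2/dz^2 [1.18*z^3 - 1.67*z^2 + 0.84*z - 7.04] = 7.08*z - 3.34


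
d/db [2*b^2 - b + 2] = 4*b - 1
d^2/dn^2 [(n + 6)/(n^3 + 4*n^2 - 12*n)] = 2*(3*n^2 - 6*n + 4)/(n^3*(n^3 - 6*n^2 + 12*n - 8))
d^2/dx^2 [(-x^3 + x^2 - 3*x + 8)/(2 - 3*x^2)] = 2*(33*x^3 - 234*x^2 + 66*x - 52)/(27*x^6 - 54*x^4 + 36*x^2 - 8)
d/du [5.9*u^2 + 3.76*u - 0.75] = 11.8*u + 3.76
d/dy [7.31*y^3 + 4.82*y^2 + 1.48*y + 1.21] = 21.93*y^2 + 9.64*y + 1.48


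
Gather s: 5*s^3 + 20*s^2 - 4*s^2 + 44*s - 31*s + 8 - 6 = 5*s^3 + 16*s^2 + 13*s + 2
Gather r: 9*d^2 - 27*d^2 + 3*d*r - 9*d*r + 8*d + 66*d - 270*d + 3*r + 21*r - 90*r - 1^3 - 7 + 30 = -18*d^2 - 196*d + r*(-6*d - 66) + 22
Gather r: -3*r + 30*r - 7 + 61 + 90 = 27*r + 144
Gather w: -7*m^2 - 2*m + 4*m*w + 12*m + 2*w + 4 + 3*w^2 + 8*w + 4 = -7*m^2 + 10*m + 3*w^2 + w*(4*m + 10) + 8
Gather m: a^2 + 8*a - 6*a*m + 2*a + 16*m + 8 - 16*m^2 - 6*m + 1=a^2 + 10*a - 16*m^2 + m*(10 - 6*a) + 9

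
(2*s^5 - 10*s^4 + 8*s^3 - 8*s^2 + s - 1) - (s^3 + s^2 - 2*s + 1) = 2*s^5 - 10*s^4 + 7*s^3 - 9*s^2 + 3*s - 2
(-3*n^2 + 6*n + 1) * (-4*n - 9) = 12*n^3 + 3*n^2 - 58*n - 9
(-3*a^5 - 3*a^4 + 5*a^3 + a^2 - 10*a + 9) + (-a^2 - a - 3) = -3*a^5 - 3*a^4 + 5*a^3 - 11*a + 6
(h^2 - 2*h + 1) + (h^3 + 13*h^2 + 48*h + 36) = h^3 + 14*h^2 + 46*h + 37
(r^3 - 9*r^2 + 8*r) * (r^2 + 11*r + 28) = r^5 + 2*r^4 - 63*r^3 - 164*r^2 + 224*r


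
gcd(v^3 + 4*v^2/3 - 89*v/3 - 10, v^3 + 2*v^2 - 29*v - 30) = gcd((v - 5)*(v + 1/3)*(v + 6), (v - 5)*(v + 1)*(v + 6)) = v^2 + v - 30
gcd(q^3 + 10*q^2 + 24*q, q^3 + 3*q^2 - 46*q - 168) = q^2 + 10*q + 24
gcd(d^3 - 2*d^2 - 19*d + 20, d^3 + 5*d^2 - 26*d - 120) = d^2 - d - 20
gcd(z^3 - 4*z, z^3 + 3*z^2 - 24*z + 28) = z - 2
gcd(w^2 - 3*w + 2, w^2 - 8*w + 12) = w - 2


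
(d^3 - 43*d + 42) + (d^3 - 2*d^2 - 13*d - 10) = 2*d^3 - 2*d^2 - 56*d + 32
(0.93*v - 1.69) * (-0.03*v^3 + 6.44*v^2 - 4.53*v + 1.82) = -0.0279*v^4 + 6.0399*v^3 - 15.0965*v^2 + 9.3483*v - 3.0758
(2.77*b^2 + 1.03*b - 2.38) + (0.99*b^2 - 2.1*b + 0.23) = 3.76*b^2 - 1.07*b - 2.15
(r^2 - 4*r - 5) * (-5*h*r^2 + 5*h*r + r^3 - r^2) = -5*h*r^4 + 25*h*r^3 + 5*h*r^2 - 25*h*r + r^5 - 5*r^4 - r^3 + 5*r^2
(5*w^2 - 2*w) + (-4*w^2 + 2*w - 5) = w^2 - 5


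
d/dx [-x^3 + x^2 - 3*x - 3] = -3*x^2 + 2*x - 3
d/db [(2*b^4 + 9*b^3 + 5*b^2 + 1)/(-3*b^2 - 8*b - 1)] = (-12*b^5 - 75*b^4 - 152*b^3 - 67*b^2 - 4*b + 8)/(9*b^4 + 48*b^3 + 70*b^2 + 16*b + 1)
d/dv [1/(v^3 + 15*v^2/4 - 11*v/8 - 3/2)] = 8*(-24*v^2 - 60*v + 11)/(8*v^3 + 30*v^2 - 11*v - 12)^2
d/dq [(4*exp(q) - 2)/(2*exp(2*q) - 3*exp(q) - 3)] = (-8*exp(2*q) + 8*exp(q) - 18)*exp(q)/(4*exp(4*q) - 12*exp(3*q) - 3*exp(2*q) + 18*exp(q) + 9)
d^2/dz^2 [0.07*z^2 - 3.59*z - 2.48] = 0.140000000000000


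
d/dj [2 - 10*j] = -10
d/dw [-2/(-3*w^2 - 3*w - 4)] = 6*(-2*w - 1)/(3*w^2 + 3*w + 4)^2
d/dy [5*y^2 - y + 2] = 10*y - 1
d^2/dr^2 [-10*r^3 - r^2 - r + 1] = -60*r - 2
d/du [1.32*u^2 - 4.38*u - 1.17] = 2.64*u - 4.38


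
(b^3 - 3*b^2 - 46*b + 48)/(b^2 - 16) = (b^3 - 3*b^2 - 46*b + 48)/(b^2 - 16)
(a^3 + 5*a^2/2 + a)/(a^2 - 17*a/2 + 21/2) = a*(2*a^2 + 5*a + 2)/(2*a^2 - 17*a + 21)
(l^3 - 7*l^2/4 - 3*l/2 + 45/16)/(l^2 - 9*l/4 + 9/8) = (8*l^2 - 2*l - 15)/(2*(4*l - 3))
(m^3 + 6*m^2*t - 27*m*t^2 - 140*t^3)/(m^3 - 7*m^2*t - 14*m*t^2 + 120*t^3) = (-m - 7*t)/(-m + 6*t)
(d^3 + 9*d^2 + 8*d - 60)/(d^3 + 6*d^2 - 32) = (d^2 + 11*d + 30)/(d^2 + 8*d + 16)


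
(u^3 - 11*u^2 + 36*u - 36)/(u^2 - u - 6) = (u^2 - 8*u + 12)/(u + 2)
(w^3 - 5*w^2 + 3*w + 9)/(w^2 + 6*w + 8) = (w^3 - 5*w^2 + 3*w + 9)/(w^2 + 6*w + 8)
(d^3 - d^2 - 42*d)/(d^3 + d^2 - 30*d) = (d - 7)/(d - 5)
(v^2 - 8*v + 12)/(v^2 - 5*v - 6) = (v - 2)/(v + 1)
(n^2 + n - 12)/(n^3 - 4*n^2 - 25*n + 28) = (n - 3)/(n^2 - 8*n + 7)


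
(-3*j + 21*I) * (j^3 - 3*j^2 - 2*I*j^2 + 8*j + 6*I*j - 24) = -3*j^4 + 9*j^3 + 27*I*j^3 + 18*j^2 - 81*I*j^2 - 54*j + 168*I*j - 504*I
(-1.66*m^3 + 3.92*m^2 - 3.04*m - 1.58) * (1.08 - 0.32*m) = 0.5312*m^4 - 3.0472*m^3 + 5.2064*m^2 - 2.7776*m - 1.7064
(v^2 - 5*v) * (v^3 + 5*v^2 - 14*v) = v^5 - 39*v^3 + 70*v^2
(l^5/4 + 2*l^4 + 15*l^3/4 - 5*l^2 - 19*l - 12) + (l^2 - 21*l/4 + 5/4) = l^5/4 + 2*l^4 + 15*l^3/4 - 4*l^2 - 97*l/4 - 43/4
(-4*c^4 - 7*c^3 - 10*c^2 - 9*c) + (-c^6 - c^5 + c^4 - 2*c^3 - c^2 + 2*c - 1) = -c^6 - c^5 - 3*c^4 - 9*c^3 - 11*c^2 - 7*c - 1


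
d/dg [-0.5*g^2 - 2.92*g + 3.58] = -1.0*g - 2.92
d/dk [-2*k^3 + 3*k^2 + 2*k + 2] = -6*k^2 + 6*k + 2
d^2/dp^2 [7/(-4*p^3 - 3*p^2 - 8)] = 42*(-12*p^2*(2*p + 1)^2 + (4*p + 1)*(4*p^3 + 3*p^2 + 8))/(4*p^3 + 3*p^2 + 8)^3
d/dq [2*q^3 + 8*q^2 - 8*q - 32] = 6*q^2 + 16*q - 8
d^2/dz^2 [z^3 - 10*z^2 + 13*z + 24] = 6*z - 20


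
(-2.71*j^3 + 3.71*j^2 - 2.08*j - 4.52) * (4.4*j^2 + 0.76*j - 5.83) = -11.924*j^5 + 14.2644*j^4 + 9.4669*j^3 - 43.0981*j^2 + 8.6912*j + 26.3516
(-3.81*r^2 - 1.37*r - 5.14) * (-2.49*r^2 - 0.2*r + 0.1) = 9.4869*r^4 + 4.1733*r^3 + 12.6916*r^2 + 0.891*r - 0.514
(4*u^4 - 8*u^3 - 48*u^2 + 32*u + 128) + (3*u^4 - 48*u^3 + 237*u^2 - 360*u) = 7*u^4 - 56*u^3 + 189*u^2 - 328*u + 128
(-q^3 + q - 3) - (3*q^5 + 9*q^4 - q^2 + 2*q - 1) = -3*q^5 - 9*q^4 - q^3 + q^2 - q - 2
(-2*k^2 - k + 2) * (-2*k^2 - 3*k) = 4*k^4 + 8*k^3 - k^2 - 6*k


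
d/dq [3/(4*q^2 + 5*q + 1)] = 3*(-8*q - 5)/(4*q^2 + 5*q + 1)^2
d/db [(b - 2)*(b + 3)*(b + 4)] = 3*b^2 + 10*b - 2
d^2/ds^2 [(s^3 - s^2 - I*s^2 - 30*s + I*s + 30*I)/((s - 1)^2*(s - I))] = 2*(s - 91)/(s^4 - 4*s^3 + 6*s^2 - 4*s + 1)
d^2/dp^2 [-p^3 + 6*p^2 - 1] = 12 - 6*p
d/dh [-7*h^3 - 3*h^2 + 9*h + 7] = -21*h^2 - 6*h + 9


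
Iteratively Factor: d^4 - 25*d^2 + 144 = (d + 3)*(d^3 - 3*d^2 - 16*d + 48) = (d + 3)*(d + 4)*(d^2 - 7*d + 12) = (d - 4)*(d + 3)*(d + 4)*(d - 3)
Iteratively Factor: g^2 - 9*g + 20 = (g - 5)*(g - 4)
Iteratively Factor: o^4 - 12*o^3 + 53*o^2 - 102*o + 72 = (o - 3)*(o^3 - 9*o^2 + 26*o - 24) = (o - 3)*(o - 2)*(o^2 - 7*o + 12) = (o - 4)*(o - 3)*(o - 2)*(o - 3)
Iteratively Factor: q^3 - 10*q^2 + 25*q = (q)*(q^2 - 10*q + 25) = q*(q - 5)*(q - 5)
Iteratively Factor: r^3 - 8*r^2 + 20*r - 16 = (r - 2)*(r^2 - 6*r + 8) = (r - 2)^2*(r - 4)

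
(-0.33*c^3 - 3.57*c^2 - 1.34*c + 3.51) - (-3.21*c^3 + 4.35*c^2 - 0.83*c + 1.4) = 2.88*c^3 - 7.92*c^2 - 0.51*c + 2.11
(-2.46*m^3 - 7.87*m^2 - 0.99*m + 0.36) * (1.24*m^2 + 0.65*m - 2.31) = -3.0504*m^5 - 11.3578*m^4 - 0.6605*m^3 + 17.9826*m^2 + 2.5209*m - 0.8316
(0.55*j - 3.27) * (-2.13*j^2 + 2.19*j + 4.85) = -1.1715*j^3 + 8.1696*j^2 - 4.4938*j - 15.8595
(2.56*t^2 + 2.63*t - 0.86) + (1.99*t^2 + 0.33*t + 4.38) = 4.55*t^2 + 2.96*t + 3.52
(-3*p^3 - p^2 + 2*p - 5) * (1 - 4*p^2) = 12*p^5 + 4*p^4 - 11*p^3 + 19*p^2 + 2*p - 5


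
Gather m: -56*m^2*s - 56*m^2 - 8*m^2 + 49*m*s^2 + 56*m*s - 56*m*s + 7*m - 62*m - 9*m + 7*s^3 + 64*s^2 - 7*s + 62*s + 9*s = m^2*(-56*s - 64) + m*(49*s^2 - 64) + 7*s^3 + 64*s^2 + 64*s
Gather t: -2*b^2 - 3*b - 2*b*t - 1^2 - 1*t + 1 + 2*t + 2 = -2*b^2 - 3*b + t*(1 - 2*b) + 2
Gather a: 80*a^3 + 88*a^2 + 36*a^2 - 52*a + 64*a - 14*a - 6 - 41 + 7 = 80*a^3 + 124*a^2 - 2*a - 40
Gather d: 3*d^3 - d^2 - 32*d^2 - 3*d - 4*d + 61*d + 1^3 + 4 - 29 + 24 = 3*d^3 - 33*d^2 + 54*d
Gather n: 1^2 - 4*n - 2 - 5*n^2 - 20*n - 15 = -5*n^2 - 24*n - 16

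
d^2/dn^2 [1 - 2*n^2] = -4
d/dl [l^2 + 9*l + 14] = 2*l + 9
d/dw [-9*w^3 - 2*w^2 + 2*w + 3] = -27*w^2 - 4*w + 2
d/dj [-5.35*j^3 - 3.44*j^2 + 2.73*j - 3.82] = -16.05*j^2 - 6.88*j + 2.73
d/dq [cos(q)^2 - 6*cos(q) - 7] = 2*(3 - cos(q))*sin(q)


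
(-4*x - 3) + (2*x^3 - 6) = 2*x^3 - 4*x - 9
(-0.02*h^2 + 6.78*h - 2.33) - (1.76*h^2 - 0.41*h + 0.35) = -1.78*h^2 + 7.19*h - 2.68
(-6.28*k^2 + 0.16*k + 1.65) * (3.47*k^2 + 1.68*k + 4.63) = -21.7916*k^4 - 9.9952*k^3 - 23.0821*k^2 + 3.5128*k + 7.6395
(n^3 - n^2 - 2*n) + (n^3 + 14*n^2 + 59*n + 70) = 2*n^3 + 13*n^2 + 57*n + 70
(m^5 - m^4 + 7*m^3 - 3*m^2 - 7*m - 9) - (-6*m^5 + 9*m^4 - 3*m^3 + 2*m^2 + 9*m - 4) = 7*m^5 - 10*m^4 + 10*m^3 - 5*m^2 - 16*m - 5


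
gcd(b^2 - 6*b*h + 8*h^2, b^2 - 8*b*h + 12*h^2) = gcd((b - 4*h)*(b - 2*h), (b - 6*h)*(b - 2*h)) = b - 2*h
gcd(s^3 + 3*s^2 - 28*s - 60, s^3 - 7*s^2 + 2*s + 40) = s^2 - 3*s - 10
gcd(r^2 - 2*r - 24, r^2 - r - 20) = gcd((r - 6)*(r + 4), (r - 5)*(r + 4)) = r + 4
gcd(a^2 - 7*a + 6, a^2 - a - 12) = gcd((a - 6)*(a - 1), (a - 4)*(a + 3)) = 1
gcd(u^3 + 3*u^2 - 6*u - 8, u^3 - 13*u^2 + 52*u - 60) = u - 2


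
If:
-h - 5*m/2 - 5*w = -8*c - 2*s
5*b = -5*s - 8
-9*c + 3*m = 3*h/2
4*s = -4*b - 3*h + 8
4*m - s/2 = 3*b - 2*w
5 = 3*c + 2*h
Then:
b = -2086/495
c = -23/15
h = 24/5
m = -11/5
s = 1294/495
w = -251/198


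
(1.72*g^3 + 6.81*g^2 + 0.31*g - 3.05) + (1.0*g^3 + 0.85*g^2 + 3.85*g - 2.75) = 2.72*g^3 + 7.66*g^2 + 4.16*g - 5.8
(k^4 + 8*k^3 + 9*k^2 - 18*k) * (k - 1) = k^5 + 7*k^4 + k^3 - 27*k^2 + 18*k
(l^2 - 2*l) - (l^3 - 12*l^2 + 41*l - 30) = -l^3 + 13*l^2 - 43*l + 30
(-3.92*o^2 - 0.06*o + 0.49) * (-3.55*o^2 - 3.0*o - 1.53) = 13.916*o^4 + 11.973*o^3 + 4.4381*o^2 - 1.3782*o - 0.7497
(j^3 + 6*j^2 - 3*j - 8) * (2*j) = 2*j^4 + 12*j^3 - 6*j^2 - 16*j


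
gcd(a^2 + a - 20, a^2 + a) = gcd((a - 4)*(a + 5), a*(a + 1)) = 1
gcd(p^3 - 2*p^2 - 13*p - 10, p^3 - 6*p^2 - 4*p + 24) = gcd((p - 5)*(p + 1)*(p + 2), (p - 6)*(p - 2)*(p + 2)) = p + 2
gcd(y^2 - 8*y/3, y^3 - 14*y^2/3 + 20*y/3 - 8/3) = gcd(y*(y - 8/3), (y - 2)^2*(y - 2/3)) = 1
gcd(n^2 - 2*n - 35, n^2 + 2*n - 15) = n + 5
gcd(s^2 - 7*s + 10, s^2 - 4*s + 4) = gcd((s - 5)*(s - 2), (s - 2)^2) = s - 2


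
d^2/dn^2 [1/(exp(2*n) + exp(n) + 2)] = (2*(2*exp(n) + 1)^2*exp(n) - (4*exp(n) + 1)*(exp(2*n) + exp(n) + 2))*exp(n)/(exp(2*n) + exp(n) + 2)^3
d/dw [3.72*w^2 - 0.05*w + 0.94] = 7.44*w - 0.05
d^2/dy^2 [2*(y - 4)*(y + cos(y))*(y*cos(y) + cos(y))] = -2*y^3*cos(y) - 12*y^2*sin(y) + 6*y^2*cos(y) - 4*y^2*cos(2*y) + 24*y*sin(y) - 8*y*sin(2*y) + 20*y*cos(y) + 12*y*cos(2*y) + 16*sin(y) + 12*sin(2*y) - 12*cos(y) + 18*cos(2*y) + 2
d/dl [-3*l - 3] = -3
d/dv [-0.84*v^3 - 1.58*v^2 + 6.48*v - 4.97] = -2.52*v^2 - 3.16*v + 6.48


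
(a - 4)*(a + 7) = a^2 + 3*a - 28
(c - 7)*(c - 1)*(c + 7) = c^3 - c^2 - 49*c + 49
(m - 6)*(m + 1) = m^2 - 5*m - 6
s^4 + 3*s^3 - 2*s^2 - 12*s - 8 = (s - 2)*(s + 1)*(s + 2)^2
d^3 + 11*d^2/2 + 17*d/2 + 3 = (d + 1/2)*(d + 2)*(d + 3)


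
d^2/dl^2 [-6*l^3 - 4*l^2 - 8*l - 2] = -36*l - 8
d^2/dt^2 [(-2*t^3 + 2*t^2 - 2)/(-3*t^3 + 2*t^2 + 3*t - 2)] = 4*(-3*t^6 + 27*t^5 - 9*t^4 + 13*t^3 - 45*t^2 + 12*t + 9)/(27*t^9 - 54*t^8 - 45*t^7 + 154*t^6 - 27*t^5 - 138*t^4 + 81*t^3 + 30*t^2 - 36*t + 8)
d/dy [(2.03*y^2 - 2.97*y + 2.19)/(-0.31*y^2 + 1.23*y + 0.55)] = (1.5762*y^2 + 3.5908*y - 4.3272)/(0.0961*y^4 - 0.7626*y^3 + 1.1719*y^2 + 1.353*y + 0.3025)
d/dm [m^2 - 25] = 2*m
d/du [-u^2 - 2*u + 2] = -2*u - 2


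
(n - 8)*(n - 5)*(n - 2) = n^3 - 15*n^2 + 66*n - 80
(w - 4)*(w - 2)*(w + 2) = w^3 - 4*w^2 - 4*w + 16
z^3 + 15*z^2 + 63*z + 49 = (z + 1)*(z + 7)^2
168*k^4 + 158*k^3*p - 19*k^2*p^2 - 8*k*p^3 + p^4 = (-7*k + p)*(-6*k + p)*(k + p)*(4*k + p)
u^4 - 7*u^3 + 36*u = u*(u - 6)*(u - 3)*(u + 2)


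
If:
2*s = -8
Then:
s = -4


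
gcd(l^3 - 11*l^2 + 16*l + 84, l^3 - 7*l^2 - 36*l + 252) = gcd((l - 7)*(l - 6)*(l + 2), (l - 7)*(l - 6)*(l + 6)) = l^2 - 13*l + 42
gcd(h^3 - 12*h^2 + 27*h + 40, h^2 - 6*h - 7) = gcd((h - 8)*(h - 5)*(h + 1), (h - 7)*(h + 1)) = h + 1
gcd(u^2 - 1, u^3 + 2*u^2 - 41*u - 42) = u + 1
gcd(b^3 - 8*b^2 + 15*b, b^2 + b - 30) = b - 5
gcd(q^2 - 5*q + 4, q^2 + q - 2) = q - 1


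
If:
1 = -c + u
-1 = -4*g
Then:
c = u - 1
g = 1/4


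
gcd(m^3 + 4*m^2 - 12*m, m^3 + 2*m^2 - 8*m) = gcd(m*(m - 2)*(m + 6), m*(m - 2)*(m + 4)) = m^2 - 2*m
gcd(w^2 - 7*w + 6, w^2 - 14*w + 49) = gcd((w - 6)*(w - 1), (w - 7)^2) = 1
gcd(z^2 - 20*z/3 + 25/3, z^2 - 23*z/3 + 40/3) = z - 5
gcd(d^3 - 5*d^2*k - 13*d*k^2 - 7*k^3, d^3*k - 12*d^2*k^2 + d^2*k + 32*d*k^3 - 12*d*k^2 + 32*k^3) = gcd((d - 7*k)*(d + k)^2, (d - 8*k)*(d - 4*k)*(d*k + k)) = 1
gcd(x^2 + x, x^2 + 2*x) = x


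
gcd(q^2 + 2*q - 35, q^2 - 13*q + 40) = q - 5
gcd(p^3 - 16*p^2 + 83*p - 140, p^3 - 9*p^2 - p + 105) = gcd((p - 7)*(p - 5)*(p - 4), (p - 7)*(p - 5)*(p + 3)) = p^2 - 12*p + 35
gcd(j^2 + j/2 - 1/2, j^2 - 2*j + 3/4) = j - 1/2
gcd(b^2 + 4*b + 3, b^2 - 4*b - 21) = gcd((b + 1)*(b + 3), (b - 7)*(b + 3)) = b + 3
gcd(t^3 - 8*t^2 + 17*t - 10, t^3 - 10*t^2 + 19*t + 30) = t - 5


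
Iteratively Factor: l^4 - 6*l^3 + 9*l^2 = (l - 3)*(l^3 - 3*l^2) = l*(l - 3)*(l^2 - 3*l) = l*(l - 3)^2*(l)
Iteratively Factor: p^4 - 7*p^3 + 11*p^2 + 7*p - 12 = (p - 1)*(p^3 - 6*p^2 + 5*p + 12) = (p - 4)*(p - 1)*(p^2 - 2*p - 3) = (p - 4)*(p - 1)*(p + 1)*(p - 3)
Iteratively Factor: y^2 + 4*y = (y)*(y + 4)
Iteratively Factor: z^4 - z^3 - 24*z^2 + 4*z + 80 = (z + 2)*(z^3 - 3*z^2 - 18*z + 40) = (z - 5)*(z + 2)*(z^2 + 2*z - 8) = (z - 5)*(z - 2)*(z + 2)*(z + 4)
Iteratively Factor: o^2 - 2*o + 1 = (o - 1)*(o - 1)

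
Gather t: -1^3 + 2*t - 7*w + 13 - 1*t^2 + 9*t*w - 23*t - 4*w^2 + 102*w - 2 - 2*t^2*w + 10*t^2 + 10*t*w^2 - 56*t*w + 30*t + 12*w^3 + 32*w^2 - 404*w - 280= t^2*(9 - 2*w) + t*(10*w^2 - 47*w + 9) + 12*w^3 + 28*w^2 - 309*w - 270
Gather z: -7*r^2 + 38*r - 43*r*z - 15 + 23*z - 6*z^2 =-7*r^2 + 38*r - 6*z^2 + z*(23 - 43*r) - 15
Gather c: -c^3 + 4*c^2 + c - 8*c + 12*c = -c^3 + 4*c^2 + 5*c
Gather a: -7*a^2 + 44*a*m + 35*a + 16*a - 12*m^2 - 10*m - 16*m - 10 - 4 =-7*a^2 + a*(44*m + 51) - 12*m^2 - 26*m - 14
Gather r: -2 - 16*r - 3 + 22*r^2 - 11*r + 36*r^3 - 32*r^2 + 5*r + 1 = 36*r^3 - 10*r^2 - 22*r - 4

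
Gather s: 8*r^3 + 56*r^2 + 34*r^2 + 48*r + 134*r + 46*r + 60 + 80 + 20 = 8*r^3 + 90*r^2 + 228*r + 160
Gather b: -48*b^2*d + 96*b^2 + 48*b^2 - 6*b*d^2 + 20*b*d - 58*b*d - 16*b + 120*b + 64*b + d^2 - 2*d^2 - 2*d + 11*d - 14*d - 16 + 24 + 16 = b^2*(144 - 48*d) + b*(-6*d^2 - 38*d + 168) - d^2 - 5*d + 24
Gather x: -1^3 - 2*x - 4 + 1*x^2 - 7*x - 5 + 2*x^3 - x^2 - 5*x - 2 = 2*x^3 - 14*x - 12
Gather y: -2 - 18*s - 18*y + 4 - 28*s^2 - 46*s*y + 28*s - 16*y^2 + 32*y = -28*s^2 + 10*s - 16*y^2 + y*(14 - 46*s) + 2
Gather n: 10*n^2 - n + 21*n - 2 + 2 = 10*n^2 + 20*n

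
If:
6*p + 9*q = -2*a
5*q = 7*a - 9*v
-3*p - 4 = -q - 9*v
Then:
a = 3*v/29 + 40/87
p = 71*v/29 - 292/261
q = 56/87 - 48*v/29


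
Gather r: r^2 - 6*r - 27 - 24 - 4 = r^2 - 6*r - 55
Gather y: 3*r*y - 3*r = 3*r*y - 3*r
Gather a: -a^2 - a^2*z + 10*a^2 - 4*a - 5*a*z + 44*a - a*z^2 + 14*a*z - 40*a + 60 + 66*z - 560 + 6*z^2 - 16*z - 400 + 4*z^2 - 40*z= a^2*(9 - z) + a*(-z^2 + 9*z) + 10*z^2 + 10*z - 900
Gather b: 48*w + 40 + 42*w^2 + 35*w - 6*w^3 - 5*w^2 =-6*w^3 + 37*w^2 + 83*w + 40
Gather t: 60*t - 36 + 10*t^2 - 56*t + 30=10*t^2 + 4*t - 6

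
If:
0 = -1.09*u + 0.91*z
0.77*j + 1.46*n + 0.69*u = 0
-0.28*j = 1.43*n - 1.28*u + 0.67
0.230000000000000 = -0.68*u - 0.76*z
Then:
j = 2.01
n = -0.99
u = -0.14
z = -0.17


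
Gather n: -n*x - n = n*(-x - 1)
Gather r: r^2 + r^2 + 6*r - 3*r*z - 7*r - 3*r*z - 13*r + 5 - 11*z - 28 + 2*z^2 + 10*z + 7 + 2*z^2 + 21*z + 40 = 2*r^2 + r*(-6*z - 14) + 4*z^2 + 20*z + 24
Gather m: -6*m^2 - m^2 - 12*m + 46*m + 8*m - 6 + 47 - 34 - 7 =-7*m^2 + 42*m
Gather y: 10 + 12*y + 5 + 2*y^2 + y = 2*y^2 + 13*y + 15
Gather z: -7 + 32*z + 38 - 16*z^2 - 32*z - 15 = 16 - 16*z^2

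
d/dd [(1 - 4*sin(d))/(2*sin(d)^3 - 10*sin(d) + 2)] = (8*sin(d)^3 - 3*sin(d)^2 + 1)*cos(d)/(2*(sin(d)^3 - 5*sin(d) + 1)^2)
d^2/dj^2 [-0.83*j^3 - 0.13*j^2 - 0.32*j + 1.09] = -4.98*j - 0.26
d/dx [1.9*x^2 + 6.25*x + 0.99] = 3.8*x + 6.25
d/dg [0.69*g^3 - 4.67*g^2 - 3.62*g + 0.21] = 2.07*g^2 - 9.34*g - 3.62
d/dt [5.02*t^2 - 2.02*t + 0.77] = 10.04*t - 2.02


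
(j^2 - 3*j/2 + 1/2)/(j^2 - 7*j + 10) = (2*j^2 - 3*j + 1)/(2*(j^2 - 7*j + 10))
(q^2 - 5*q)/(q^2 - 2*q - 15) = q/(q + 3)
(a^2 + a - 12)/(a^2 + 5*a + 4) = (a - 3)/(a + 1)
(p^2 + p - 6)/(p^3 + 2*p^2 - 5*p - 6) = 1/(p + 1)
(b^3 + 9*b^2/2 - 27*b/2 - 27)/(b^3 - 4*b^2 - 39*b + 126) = (b + 3/2)/(b - 7)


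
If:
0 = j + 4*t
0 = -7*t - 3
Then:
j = 12/7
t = -3/7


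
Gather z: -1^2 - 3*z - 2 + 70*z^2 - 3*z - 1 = 70*z^2 - 6*z - 4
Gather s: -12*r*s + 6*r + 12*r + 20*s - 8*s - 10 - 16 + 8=18*r + s*(12 - 12*r) - 18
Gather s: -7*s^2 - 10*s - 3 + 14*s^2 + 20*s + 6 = 7*s^2 + 10*s + 3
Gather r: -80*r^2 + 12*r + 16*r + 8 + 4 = -80*r^2 + 28*r + 12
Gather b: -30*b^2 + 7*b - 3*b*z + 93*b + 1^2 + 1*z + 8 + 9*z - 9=-30*b^2 + b*(100 - 3*z) + 10*z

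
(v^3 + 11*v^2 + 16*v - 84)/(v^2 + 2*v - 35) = (v^2 + 4*v - 12)/(v - 5)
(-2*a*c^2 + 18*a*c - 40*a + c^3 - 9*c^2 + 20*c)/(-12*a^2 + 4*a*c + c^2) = (c^2 - 9*c + 20)/(6*a + c)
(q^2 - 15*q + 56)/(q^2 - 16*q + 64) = (q - 7)/(q - 8)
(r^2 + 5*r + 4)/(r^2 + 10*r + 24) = (r + 1)/(r + 6)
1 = 1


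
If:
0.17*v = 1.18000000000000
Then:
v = 6.94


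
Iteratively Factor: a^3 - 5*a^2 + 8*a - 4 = (a - 2)*(a^2 - 3*a + 2) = (a - 2)*(a - 1)*(a - 2)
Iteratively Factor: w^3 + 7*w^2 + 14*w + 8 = (w + 1)*(w^2 + 6*w + 8) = (w + 1)*(w + 4)*(w + 2)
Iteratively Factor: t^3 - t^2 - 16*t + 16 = (t - 1)*(t^2 - 16) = (t - 4)*(t - 1)*(t + 4)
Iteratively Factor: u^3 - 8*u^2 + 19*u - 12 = (u - 4)*(u^2 - 4*u + 3) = (u - 4)*(u - 3)*(u - 1)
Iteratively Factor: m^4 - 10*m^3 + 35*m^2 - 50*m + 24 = (m - 2)*(m^3 - 8*m^2 + 19*m - 12) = (m - 2)*(m - 1)*(m^2 - 7*m + 12) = (m - 3)*(m - 2)*(m - 1)*(m - 4)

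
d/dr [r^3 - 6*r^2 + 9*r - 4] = 3*r^2 - 12*r + 9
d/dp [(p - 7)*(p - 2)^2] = (p - 2)*(3*p - 16)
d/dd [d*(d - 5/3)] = 2*d - 5/3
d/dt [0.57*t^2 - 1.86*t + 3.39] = 1.14*t - 1.86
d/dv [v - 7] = 1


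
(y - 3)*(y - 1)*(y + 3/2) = y^3 - 5*y^2/2 - 3*y + 9/2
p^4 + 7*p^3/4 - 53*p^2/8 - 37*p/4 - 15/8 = (p - 5/2)*(p + 1/4)*(p + 1)*(p + 3)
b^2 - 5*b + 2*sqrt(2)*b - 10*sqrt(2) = (b - 5)*(b + 2*sqrt(2))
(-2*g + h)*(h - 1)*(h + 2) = -2*g*h^2 - 2*g*h + 4*g + h^3 + h^2 - 2*h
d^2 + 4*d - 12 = (d - 2)*(d + 6)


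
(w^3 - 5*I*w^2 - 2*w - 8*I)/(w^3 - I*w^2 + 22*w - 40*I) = (w + I)/(w + 5*I)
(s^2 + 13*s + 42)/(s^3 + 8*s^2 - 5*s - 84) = (s + 6)/(s^2 + s - 12)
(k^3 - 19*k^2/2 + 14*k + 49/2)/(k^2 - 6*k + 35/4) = 2*(k^2 - 6*k - 7)/(2*k - 5)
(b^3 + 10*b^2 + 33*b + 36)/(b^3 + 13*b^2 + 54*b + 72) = (b + 3)/(b + 6)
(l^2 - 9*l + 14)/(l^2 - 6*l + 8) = (l - 7)/(l - 4)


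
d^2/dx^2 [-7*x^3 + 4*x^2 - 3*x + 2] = 8 - 42*x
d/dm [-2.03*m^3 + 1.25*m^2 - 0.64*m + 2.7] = -6.09*m^2 + 2.5*m - 0.64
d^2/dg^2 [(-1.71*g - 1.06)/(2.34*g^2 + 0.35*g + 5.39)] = (-(1.71*g + 1.06)*(4.68*g + 0.35)*(9.36*g + 0.7) + (24.0084*g + 6.1578)*(2.34*g^2 + 0.35*g + 5.39))/(2.34*g^2 + 0.35*g + 5.39)^3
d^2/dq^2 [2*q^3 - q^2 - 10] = 12*q - 2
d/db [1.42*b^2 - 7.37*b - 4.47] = 2.84*b - 7.37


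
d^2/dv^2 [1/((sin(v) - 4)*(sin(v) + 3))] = (-4*sin(v)^4 + 3*sin(v)^3 - 43*sin(v)^2 + 6*sin(v) + 26)/((sin(v) - 4)^3*(sin(v) + 3)^3)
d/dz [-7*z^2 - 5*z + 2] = -14*z - 5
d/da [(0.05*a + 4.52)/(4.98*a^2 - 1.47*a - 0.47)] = (-0.249*a^2 - 45.0192*a + 6.6209)/(24.8004*a^4 - 14.6412*a^3 - 2.5203*a^2 + 1.3818*a + 0.2209)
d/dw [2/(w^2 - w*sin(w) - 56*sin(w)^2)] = 2*(w*cos(w) - 2*w + sin(w) + 56*sin(2*w))/((w - 8*sin(w))^2*(w + 7*sin(w))^2)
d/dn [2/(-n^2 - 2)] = 4*n/(n^2 + 2)^2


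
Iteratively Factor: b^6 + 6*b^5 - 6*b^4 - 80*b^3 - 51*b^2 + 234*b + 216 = (b - 2)*(b^5 + 8*b^4 + 10*b^3 - 60*b^2 - 171*b - 108) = (b - 2)*(b + 1)*(b^4 + 7*b^3 + 3*b^2 - 63*b - 108) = (b - 2)*(b + 1)*(b + 3)*(b^3 + 4*b^2 - 9*b - 36) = (b - 2)*(b + 1)*(b + 3)^2*(b^2 + b - 12) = (b - 3)*(b - 2)*(b + 1)*(b + 3)^2*(b + 4)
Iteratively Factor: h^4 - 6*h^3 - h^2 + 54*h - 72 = (h - 4)*(h^3 - 2*h^2 - 9*h + 18) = (h - 4)*(h + 3)*(h^2 - 5*h + 6) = (h - 4)*(h - 3)*(h + 3)*(h - 2)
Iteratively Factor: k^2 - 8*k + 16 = (k - 4)*(k - 4)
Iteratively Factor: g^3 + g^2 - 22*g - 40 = (g + 2)*(g^2 - g - 20) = (g + 2)*(g + 4)*(g - 5)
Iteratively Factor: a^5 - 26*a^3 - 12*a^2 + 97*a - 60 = (a + 3)*(a^4 - 3*a^3 - 17*a^2 + 39*a - 20) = (a - 1)*(a + 3)*(a^3 - 2*a^2 - 19*a + 20) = (a - 1)*(a + 3)*(a + 4)*(a^2 - 6*a + 5) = (a - 5)*(a - 1)*(a + 3)*(a + 4)*(a - 1)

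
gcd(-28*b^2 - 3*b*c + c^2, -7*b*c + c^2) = 7*b - c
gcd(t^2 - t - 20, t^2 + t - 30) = t - 5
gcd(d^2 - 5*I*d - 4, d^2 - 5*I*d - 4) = d^2 - 5*I*d - 4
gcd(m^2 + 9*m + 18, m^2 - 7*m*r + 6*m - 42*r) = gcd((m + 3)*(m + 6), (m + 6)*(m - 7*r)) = m + 6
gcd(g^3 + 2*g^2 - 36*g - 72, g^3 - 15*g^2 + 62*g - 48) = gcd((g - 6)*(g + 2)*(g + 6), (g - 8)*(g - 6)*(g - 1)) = g - 6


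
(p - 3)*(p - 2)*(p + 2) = p^3 - 3*p^2 - 4*p + 12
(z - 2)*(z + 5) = z^2 + 3*z - 10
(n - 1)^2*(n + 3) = n^3 + n^2 - 5*n + 3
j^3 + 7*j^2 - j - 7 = (j - 1)*(j + 1)*(j + 7)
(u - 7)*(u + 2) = u^2 - 5*u - 14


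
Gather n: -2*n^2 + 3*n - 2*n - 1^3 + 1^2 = -2*n^2 + n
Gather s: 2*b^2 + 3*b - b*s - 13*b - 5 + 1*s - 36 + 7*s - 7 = 2*b^2 - 10*b + s*(8 - b) - 48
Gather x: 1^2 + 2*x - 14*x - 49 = -12*x - 48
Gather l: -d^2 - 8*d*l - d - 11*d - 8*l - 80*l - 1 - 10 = -d^2 - 12*d + l*(-8*d - 88) - 11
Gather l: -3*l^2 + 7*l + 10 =-3*l^2 + 7*l + 10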